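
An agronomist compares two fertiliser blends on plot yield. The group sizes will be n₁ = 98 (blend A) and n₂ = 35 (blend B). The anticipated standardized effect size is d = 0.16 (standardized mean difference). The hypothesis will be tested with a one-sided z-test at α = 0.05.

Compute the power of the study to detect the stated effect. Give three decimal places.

Noncentrality parameter: δ = d / √(1/n₁ + 1/n₂) = 0.16 / √(1/98 + 1/35) = 0.8125
Critical value for a one-sided test at α = 0.05: z_α = 1.645.
Power = Φ(δ − 1.645) = Φ(-0.832) = 0.2026.

Power ≈ 0.203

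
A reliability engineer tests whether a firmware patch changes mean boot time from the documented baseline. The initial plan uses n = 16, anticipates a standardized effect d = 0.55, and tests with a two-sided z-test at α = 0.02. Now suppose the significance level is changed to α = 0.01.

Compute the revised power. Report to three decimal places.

Power ≈ 0.354

δ = d·√n = 0.55 × √16 = 2.2000 (unchanged). New critical value: z_{0.005} = 2.576.
Revised power = Φ(δ − 2.576) + Φ(−δ − 2.576) = Φ(-0.376) + Φ(-4.776) = 0.3535 + 0.0000 = 0.3535.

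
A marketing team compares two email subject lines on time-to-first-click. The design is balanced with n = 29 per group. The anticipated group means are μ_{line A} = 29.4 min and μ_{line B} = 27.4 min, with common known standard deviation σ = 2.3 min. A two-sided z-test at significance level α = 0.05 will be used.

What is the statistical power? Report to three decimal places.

Standardized effect: d = |μ_{line A} − μ_{line B}| / σ = |29.4 − 27.4| / 2.3 = 0.8696
Noncentrality parameter: δ = d·√(n/2) = 0.8696 × √(29/2) = 3.3112
Critical value for a two-sided test at α = 0.05: z_{α/2} = 1.960.
Power = Φ(δ − 1.960) + Φ(−δ − 1.960) = Φ(1.351) + Φ(-5.271) = 0.9117 + 0.0000 = 0.9117.

Power ≈ 0.912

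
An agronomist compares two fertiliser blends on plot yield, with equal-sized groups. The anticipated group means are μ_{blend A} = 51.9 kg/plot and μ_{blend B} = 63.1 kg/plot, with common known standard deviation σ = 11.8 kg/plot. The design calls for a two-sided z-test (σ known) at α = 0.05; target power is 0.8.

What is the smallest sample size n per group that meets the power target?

n = 18 per group

Standardized effect: d = |μ_{blend A} − μ_{blend B}| / σ = |51.9 − 63.1| / 11.8 = 0.9492
For power 0.8 need Φ(δ − z_{0.025}) = 0.8, so δ = z_{0.025} + z_{0.20} = 1.960 + 0.842 = 2.802.
(The Φ(−δ − z_{α/2}) term is vanishingly small for δ > 0 and is dropped in the standard sample-size formula.)
δ = d·√(n/2) ⇒ n = 2(δ/d)² = 2 × (2.802 / 0.9492)² = 17.42.
Round up to the next whole unit.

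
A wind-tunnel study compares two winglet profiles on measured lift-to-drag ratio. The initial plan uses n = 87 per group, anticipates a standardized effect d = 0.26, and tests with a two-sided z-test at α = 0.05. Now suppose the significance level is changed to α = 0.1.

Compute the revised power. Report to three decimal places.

δ = d·√(n/2) = 0.26 × √(87/2) = 1.7148 (unchanged). New critical value: z_{0.05} = 1.645.
Revised power = Φ(δ − 1.645) + Φ(−δ − 1.645) = Φ(0.070) + Φ(-3.360) = 0.5279 + 0.0004 = 0.5283.

Power ≈ 0.528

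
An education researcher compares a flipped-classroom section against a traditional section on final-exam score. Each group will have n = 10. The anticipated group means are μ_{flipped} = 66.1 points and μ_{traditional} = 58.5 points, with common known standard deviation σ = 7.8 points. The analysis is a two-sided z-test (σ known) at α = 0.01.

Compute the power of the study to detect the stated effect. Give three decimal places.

Power ≈ 0.346

Standardized effect: d = |μ_{flipped} − μ_{traditional}| / σ = |66.1 − 58.5| / 7.8 = 0.9744
Noncentrality parameter: δ = d·√(n/2) = 0.9744 × √(10/2) = 2.1787
Two-sided α = 0.01 → critical value z_{0.005} = 2.576.
Power = Φ(δ − 2.576) + Φ(−δ − 2.576) = Φ(-0.397) + Φ(-4.755) = 0.3456 + 0.0000 = 0.3456.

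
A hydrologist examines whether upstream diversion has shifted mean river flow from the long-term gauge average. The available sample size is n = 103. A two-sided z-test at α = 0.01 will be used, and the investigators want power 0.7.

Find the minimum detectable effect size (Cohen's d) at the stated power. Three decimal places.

Required noncentrality: δ = z_{0.005} + z_{0.30} = 2.576 + 0.524 = 3.100.
(The second rejection-region term Φ(−δ − z_{α/2}) is negligible and dropped.)
δ = d·√n ⇒ d = δ/√n = 3.100/√103 = 0.3055.

d ≈ 0.305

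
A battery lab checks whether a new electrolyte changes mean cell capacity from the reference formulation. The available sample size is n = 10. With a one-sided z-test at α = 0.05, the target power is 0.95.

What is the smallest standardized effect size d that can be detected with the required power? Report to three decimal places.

d ≈ 1.040

Required noncentrality: δ = z_{0.05} + z_{0.05} = 1.645 + 1.645 = 3.290.
δ = d·√n ⇒ d = δ/√n = 3.290/√10 = 1.0403.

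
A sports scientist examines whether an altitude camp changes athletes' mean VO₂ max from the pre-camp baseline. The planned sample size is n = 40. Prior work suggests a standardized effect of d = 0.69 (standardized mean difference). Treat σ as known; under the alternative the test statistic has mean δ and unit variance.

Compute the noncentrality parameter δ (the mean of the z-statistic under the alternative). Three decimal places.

The noncentrality parameter scales effect size by the design's sample-size factor: δ = d·√n = 0.69 × √40 = 4.3639

δ ≈ 4.364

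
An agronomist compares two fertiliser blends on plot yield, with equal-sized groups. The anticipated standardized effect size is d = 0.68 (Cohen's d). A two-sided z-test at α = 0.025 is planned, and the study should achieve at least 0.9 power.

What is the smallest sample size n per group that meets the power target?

n = 54 per group

Set Φ(δ − 2.241) = 0.9; then δ − 2.241 = Φ⁻¹(0.9) = 1.282, giving δ = 3.523.
(Ignoring the negligible lower-tail rejection probability gives the usual closed-form inversion.)
δ = d·√(n/2) ⇒ n = 2(δ/d)² = 2 × (3.523 / 0.68)² = 53.68.
Rounding up, n = 54 per group.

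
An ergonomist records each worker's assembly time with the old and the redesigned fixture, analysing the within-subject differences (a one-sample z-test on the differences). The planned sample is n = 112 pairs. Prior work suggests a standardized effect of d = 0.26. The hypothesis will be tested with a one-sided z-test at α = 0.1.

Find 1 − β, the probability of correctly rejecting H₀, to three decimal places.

Noncentrality parameter: δ = d·√n = 0.26 × √112 = 2.7516
Critical value for a one-sided test at α = 0.1: z_α = 1.282.
Power = P(Z > 1.282 − δ) = Φ(1.470) = 0.9292.

Power ≈ 0.929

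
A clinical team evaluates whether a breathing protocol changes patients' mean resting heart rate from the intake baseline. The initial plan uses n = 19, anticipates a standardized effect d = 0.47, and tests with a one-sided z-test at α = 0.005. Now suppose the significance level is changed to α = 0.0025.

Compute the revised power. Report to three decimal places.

Power ≈ 0.224

δ = d·√n = 0.47 × √19 = 2.0487 (unchanged). New critical value: z_{0.0025} = 2.807.
Revised power = P(Z > 2.807 − δ) = Φ(-0.758) = 0.2241.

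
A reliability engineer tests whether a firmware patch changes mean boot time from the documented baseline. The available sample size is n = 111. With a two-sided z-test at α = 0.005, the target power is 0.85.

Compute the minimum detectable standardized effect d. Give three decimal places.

d ≈ 0.365

Required noncentrality: δ = z_{0.0025} + z_{0.15} = 2.807 + 1.036 = 3.843.
(Lower-tail contribution to power is negligible for δ > 0.)
δ = d·√n ⇒ d = δ/√n = 3.843/√111 = 0.3648.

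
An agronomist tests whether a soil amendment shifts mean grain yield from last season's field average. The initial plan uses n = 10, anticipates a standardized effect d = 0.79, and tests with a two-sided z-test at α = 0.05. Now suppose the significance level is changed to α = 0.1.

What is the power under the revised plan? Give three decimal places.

Power ≈ 0.803

δ = d·√n = 0.79 × √10 = 2.4982 (unchanged). New critical value: z_{0.05} = 1.645.
Revised power = Φ(δ − 1.645) + Φ(−δ − 1.645) = Φ(0.853) + Φ(-4.143) = 0.8033 + 0.0000 = 0.8033.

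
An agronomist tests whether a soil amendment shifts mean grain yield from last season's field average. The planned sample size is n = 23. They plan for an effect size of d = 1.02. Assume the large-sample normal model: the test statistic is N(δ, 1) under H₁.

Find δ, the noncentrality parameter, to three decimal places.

δ ≈ 4.892

δ = d·√n = 1.02 × √23 = 4.8917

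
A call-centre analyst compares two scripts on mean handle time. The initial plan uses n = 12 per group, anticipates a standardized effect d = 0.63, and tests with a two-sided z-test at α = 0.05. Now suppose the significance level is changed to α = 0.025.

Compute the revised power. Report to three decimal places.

δ = d·√(n/2) = 0.63 × √(12/2) = 1.5432 (unchanged). New critical value: z_{0.0125} = 2.241.
Revised power = Φ(δ − 2.241) + Φ(−δ − 2.241) = Φ(-0.698) + Φ(-3.785) = 0.2425 + 0.0001 = 0.2426.

Power ≈ 0.243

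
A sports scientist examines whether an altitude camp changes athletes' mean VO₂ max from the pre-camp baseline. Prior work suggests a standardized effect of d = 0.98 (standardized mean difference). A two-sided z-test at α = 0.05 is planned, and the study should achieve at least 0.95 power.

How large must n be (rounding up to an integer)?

For power 0.95 need Φ(δ − z_{0.025}) = 0.95, so δ = z_{0.025} + z_{0.05} = 1.960 + 1.645 = 3.605.
(The Φ(−δ − z_{α/2}) term is vanishingly small for δ > 0 and is dropped in the standard sample-size formula.)
δ = d·√n ⇒ n = (δ/d)² = (3.605 / 0.98)² = 13.53.
Rounding up, n = 14.

n = 14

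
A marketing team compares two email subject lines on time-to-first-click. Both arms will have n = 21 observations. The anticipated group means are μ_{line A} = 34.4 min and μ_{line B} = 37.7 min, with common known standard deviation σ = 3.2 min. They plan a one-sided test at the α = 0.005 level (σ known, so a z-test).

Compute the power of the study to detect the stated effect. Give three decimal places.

Power ≈ 0.778

Standardized effect: d = |μ_{line A} − μ_{line B}| / σ = |34.4 − 37.7| / 3.2 = 1.0312
Noncentrality parameter: δ = d·√(n/2) = 1.0312 × √(21/2) = 3.3416
Critical value for a one-sided test at α = 0.005: z_α = 2.576.
Power = Φ(δ − 2.576) = Φ(0.766) = 0.7781.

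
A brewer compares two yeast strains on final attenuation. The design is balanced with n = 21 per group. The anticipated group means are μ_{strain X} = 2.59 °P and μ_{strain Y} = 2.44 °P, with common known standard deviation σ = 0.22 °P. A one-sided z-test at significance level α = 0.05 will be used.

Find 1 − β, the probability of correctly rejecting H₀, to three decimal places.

Standardized effect: d = |μ_{strain X} − μ_{strain Y}| / σ = |2.59 − 2.44| / 0.22 = 0.6818
Noncentrality parameter: δ = d·√(n/2) = 0.6818 × √(21/2) = 2.2093
One-sided α = 0.05 → critical value z_{0.05} = 1.645.
Power = Φ(δ − 1.645) = Φ(0.564) = 0.7138.

Power ≈ 0.714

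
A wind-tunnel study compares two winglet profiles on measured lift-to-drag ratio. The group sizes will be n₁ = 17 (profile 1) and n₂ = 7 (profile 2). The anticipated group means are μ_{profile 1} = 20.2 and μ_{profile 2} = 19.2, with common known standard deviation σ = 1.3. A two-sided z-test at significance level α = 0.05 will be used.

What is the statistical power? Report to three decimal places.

Power ≈ 0.403

Standardized effect: d = |μ_{profile 1} − μ_{profile 2}| / σ = |20.2 − 19.2| / 1.3 = 0.7692
Noncentrality parameter: δ = d / √(1/n₁ + 1/n₂) = 0.7692 / √(1/17 + 1/7) = 1.7129
Two-sided α = 0.05 → critical value z_{0.025} = 1.960.
Power = Φ(δ − 1.960) + Φ(−δ − 1.960) = Φ(-0.247) + Φ(-3.673) = 0.4024 + 0.0001 = 0.4025.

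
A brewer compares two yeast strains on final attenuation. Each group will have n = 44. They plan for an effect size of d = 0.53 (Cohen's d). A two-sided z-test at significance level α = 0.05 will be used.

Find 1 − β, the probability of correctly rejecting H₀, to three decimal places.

Power ≈ 0.701

Noncentrality parameter: δ = d·√(n/2) = 0.53 × √(44/2) = 2.4859
Two-sided α = 0.05 → critical value z_{0.025} = 1.960.
Power = Φ(δ − 1.960) + Φ(−δ − 1.960) = Φ(0.526) + Φ(-4.446) = 0.7005 + 0.0000 = 0.7005.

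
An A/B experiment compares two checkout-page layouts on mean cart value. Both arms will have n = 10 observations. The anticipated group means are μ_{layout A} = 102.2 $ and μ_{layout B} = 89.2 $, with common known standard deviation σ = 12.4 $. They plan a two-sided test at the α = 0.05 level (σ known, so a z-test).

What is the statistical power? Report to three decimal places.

Power ≈ 0.650

Standardized effect: d = |μ_{layout A} − μ_{layout B}| / σ = |102.2 − 89.2| / 12.4 = 1.0484
Noncentrality parameter: δ = d·√(n/2) = 1.0484 × √(10/2) = 2.3443
Critical value for a two-sided test at α = 0.05: z_{α/2} = 1.960.
Power = Φ(δ − 1.960) + Φ(−δ − 1.960) = Φ(0.384) + Φ(-4.304) = 0.6496 + 0.0000 = 0.6496.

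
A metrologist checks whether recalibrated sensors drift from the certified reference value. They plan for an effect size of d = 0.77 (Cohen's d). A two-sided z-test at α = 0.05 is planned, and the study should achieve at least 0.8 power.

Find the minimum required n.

For power 0.8 need Φ(δ − z_{0.025}) = 0.8, so δ = z_{0.025} + z_{0.20} = 1.960 + 0.842 = 2.802.
(For δ > 0 the lower-tail rejection region contributes negligibly to power, so the one-term inversion is standard.)
δ = d·√n ⇒ n = (δ/d)² = (2.802 / 0.77)² = 13.24.
Round up to the next whole unit.

n = 14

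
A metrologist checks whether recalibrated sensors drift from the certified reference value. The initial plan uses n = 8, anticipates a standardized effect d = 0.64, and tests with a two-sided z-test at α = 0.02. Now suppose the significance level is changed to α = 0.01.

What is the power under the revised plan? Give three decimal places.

Power ≈ 0.222

δ = d·√n = 0.64 × √8 = 1.8102 (unchanged). New critical value: z_{0.005} = 2.576.
Revised power = Φ(δ − 2.576) + Φ(−δ − 2.576) = Φ(-0.766) + Φ(-4.386) = 0.2219 + 0.0000 = 0.2220.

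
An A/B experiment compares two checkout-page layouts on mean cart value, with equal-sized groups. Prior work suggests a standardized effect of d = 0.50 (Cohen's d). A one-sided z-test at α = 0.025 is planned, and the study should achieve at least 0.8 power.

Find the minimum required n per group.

n = 63 per group

For power 0.8 need Φ(δ − z_{0.025}) = 0.8, so δ = z_{0.025} + z_{0.20} = 1.960 + 0.842 = 2.802.
δ = d·√(n/2) ⇒ n = 2(δ/d)² = 2 × (2.802 / 0.50)² = 62.79.
Round up to the next whole unit.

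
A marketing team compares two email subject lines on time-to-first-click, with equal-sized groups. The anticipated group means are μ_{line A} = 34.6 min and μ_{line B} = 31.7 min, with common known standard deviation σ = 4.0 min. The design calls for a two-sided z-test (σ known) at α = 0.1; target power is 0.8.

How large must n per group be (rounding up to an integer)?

n = 24 per group

Standardized effect: d = |μ_{line A} − μ_{line B}| / σ = |34.6 − 31.7| / 4.0 = 0.7250
Set Φ(δ − 1.645) = 0.8; then δ − 1.645 = Φ⁻¹(0.8) = 0.842, giving δ = 2.486.
(The Φ(−δ − z_{α/2}) term is vanishingly small for δ > 0 and is dropped in the standard sample-size formula.)
δ = d·√(n/2) ⇒ n = 2(δ/d)² = 2 × (2.486 / 0.7250)² = 23.52.
Rounding up, n = 24 per group.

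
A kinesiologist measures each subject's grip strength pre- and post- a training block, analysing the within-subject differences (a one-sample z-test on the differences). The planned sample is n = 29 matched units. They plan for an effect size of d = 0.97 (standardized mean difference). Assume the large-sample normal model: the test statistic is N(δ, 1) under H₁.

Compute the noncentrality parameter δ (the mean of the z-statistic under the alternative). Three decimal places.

δ ≈ 5.224

δ = d·√n = 0.97 × √29 = 5.2236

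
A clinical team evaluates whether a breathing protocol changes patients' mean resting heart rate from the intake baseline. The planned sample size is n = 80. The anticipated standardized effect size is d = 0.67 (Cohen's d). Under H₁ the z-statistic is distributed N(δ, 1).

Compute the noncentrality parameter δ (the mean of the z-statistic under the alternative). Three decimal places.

δ = d·√n = 0.67 × √80 = 5.9927

δ ≈ 5.993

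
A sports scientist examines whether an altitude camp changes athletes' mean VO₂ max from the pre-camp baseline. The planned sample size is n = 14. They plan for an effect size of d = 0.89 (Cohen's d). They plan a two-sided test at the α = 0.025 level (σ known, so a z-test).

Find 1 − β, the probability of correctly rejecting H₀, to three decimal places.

Noncentrality parameter: δ = d·√n = 0.89 × √14 = 3.3301
Two-sided α = 0.025 → critical value z_{0.0125} = 2.241.
Power = Φ(δ − 2.241) + Φ(−δ − 2.241) = Φ(1.089) + Φ(-5.571) = 0.8619 + 0.0000 = 0.8619.

Power ≈ 0.862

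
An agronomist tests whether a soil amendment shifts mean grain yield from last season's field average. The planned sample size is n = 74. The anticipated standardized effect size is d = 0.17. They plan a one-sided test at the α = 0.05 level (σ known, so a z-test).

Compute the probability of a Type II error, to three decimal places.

Noncentrality parameter: δ = d·√n = 0.17 × √74 = 1.4624
One-sided α = 0.05 → critical value z_{0.05} = 1.645.
Power = P(Z > 1.645 − δ) = Φ(-0.182) = 0.4276.
Type II error: β = 1 − power = 1 − 0.4276 = 0.5724.

β ≈ 0.572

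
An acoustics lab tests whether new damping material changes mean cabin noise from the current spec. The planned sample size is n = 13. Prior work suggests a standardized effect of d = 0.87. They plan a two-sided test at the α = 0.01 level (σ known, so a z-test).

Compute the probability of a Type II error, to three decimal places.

β ≈ 0.287

Noncentrality parameter: λ = d·√n = 0.87 × √13 = 3.1368
Critical value for a two-sided test at α = 0.01: z_{α/2} = 2.576.
Power = Φ(λ − 2.576) + Φ(−λ − 2.576) = Φ(0.561) + Φ(-5.713) = 0.7126 + 0.0000 = 0.7126.
Type II error: β = 1 − power = 1 − 0.7126 = 0.2874.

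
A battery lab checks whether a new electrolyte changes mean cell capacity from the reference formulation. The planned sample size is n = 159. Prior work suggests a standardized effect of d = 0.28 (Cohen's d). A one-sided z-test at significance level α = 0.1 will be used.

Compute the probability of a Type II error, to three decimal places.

Noncentrality parameter: δ = d·√n = 0.28 × √159 = 3.5307
One-sided α = 0.1 → critical value z_{0.1} = 1.282.
Power = P(Z > 1.282 − δ) = Φ(2.249) = 0.9877.
Type II error: β = 1 − power = 1 − 0.9877 = 0.0123.

β ≈ 0.012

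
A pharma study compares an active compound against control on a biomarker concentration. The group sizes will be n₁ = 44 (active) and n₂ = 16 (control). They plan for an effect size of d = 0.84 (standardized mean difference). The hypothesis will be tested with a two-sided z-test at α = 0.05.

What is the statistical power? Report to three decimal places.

Noncentrality parameter: δ = d / √(1/n₁ + 1/n₂) = 0.84 / √(1/44 + 1/16) = 2.8773
Critical value for a two-sided test at α = 0.05: z_{α/2} = 1.960.
Power = Φ(δ − 1.960) + Φ(−δ − 1.960) = Φ(0.917) + Φ(-4.837) = 0.8205 + 0.0000 = 0.8205.

Power ≈ 0.821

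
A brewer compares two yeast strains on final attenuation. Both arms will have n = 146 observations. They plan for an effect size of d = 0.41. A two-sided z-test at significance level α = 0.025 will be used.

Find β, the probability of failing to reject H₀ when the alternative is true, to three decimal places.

Noncentrality parameter: λ = d·√(n/2) = 0.41 × √(146/2) = 3.5030
Critical value for a two-sided test at α = 0.025: z_{α/2} = 2.241.
Power = Φ(λ − 2.241) + Φ(−λ − 2.241) = Φ(1.262) + Φ(-5.744) = 0.8965 + 0.0000 = 0.8965.
Type II error: β = 1 − power = 1 − 0.8965 = 0.1035.

β ≈ 0.104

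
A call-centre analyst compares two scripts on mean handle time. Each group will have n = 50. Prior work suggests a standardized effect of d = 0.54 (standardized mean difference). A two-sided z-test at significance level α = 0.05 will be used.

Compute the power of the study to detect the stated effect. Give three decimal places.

Noncentrality parameter: λ = d·√(n/2) = 0.54 × √(50/2) = 2.7000
Two-sided α = 0.05 → critical value z_{0.025} = 1.960.
Power = Φ(λ − 1.960) + Φ(−λ − 1.960) = Φ(0.740) + Φ(-4.660) = 0.7704 + 0.0000 = 0.7704.

Power ≈ 0.770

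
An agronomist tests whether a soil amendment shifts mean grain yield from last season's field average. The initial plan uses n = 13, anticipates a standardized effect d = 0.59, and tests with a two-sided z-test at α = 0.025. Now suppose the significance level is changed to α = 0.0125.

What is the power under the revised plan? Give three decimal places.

δ = d·√n = 0.59 × √13 = 2.1273 (unchanged). New critical value: z_{0.0063} = 2.498.
Revised power = Φ(δ − 2.498) + Φ(−δ − 2.498) = Φ(-0.370) + Φ(-4.625) = 0.3555 + 0.0000 = 0.3555.

Power ≈ 0.356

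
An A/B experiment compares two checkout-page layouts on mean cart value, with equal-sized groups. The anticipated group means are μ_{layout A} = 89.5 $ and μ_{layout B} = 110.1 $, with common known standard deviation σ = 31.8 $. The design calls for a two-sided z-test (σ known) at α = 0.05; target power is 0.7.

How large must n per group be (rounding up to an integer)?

Standardized effect: d = |μ_{layout A} − μ_{layout B}| / σ = |89.5 − 110.1| / 31.8 = 0.6478
Set Φ(δ − 1.960) = 0.7; then δ − 1.960 = Φ⁻¹(0.7) = 0.524, giving δ = 2.484.
(Ignoring the negligible lower-tail rejection probability gives the usual closed-form inversion.)
δ = d·√(n/2) ⇒ n = 2(δ/d)² = 2 × (2.484 / 0.6478)² = 29.42.
Rounding up, n = 30 per group.

n = 30 per group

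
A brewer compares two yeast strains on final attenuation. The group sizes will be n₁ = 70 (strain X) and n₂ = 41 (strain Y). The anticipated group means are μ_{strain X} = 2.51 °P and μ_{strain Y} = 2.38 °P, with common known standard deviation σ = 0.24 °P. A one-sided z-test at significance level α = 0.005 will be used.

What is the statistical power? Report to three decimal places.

Power ≈ 0.571

Standardized effect: d = |μ_{strain X} − μ_{strain Y}| / σ = |2.51 − 2.38| / 0.24 = 0.5417
Noncentrality parameter: δ = d / √(1/n₁ + 1/n₂) = 0.5417 / √(1/70 + 1/41) = 2.7543
Critical value for a one-sided test at α = 0.005: z_α = 2.576.
Power = P(Z > 2.576 − δ) = Φ(0.178) = 0.5708.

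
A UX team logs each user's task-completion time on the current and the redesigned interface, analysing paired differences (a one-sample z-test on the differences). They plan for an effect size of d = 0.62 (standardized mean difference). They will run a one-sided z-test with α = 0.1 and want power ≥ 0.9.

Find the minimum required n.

n = 18

Set Φ(δ − 1.282) = 0.9; then δ − 1.282 = Φ⁻¹(0.9) = 1.282, giving δ = 2.563.
δ = d·√n ⇒ n = (δ/d)² = (2.563 / 0.62)² = 17.09.
Rounding up, n = 18.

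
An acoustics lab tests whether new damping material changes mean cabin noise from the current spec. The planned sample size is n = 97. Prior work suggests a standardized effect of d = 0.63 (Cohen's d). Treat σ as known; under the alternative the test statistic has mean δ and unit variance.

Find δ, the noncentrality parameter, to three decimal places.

δ = d·√n = 0.63 × √97 = 6.2048

δ ≈ 6.205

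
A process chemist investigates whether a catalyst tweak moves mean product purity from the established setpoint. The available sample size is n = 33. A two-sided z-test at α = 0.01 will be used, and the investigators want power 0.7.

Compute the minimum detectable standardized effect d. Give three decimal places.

Required noncentrality: δ = z_{0.005} + z_{0.30} = 2.576 + 0.524 = 3.100.
(The second rejection-region term Φ(−δ − z_{α/2}) is negligible and dropped.)
δ = d·√n ⇒ d = δ/√n = 3.100/√33 = 0.5397.

d ≈ 0.540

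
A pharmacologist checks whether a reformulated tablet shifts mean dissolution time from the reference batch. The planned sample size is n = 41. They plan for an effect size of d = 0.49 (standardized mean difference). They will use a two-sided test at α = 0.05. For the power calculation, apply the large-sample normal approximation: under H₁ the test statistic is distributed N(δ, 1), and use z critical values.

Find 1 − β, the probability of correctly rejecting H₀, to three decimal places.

Noncentrality parameter: δ = d·√n = 0.49 × √41 = 3.1375
Critical value for a two-sided test at α = 0.05: z_{α/2} = 1.960.
Power = Φ(δ − 1.960) + Φ(−δ − 1.960) = Φ(1.178) + Φ(-5.097) = 0.8805 + 0.0000 = 0.8805.

Power ≈ 0.881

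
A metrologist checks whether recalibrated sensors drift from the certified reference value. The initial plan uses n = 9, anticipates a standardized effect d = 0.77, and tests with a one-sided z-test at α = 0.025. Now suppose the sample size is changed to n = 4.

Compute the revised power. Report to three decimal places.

Power ≈ 0.337

With n = 4: δ = d·√n = 0.77 × √4 = 1.5400. Critical value z_{0.025} = 1.960.
Revised power = P(Z > 1.960 − δ) = Φ(-0.420) = 0.3373.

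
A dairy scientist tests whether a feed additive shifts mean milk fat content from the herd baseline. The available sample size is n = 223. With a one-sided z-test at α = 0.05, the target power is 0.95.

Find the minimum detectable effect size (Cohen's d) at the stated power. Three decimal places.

Required noncentrality: δ = z_{0.05} + z_{0.05} = 1.645 + 1.645 = 3.290.
δ = d·√n ⇒ d = δ/√n = 3.290/√223 = 0.2203.

d ≈ 0.220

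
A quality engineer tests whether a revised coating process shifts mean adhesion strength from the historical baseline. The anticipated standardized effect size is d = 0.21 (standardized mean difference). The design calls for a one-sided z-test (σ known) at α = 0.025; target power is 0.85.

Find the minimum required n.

n = 204

Set Φ(δ − 1.960) = 0.85; then δ − 1.960 = Φ⁻¹(0.85) = 1.036, giving δ = 2.996.
δ = d·√n ⇒ n = (δ/d)² = (2.996 / 0.21)² = 203.59.
Rounding up, n = 204.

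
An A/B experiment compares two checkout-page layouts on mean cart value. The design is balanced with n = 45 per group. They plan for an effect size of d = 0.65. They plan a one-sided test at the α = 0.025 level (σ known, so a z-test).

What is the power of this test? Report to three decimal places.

Noncentrality parameter: λ = d·√(n/2) = 0.65 × √(45/2) = 3.0832
Critical value for a one-sided test at α = 0.025: z_α = 1.960.
Power = Φ(λ − 1.960) = Φ(1.123) = 0.8693.

Power ≈ 0.869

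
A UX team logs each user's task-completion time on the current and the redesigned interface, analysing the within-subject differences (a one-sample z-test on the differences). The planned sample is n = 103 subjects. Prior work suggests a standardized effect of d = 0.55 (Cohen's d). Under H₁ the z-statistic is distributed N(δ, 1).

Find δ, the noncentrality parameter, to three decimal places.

δ ≈ 5.582

The noncentrality parameter scales effect size by the design's sample-size factor: δ = d·√n = 0.55 × √103 = 5.5819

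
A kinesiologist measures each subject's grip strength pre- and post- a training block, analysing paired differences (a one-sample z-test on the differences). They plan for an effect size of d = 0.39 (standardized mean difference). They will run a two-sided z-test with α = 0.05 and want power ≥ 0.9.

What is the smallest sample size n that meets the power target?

n = 70

Set Φ(δ − 1.960) = 0.9; then δ − 1.960 = Φ⁻¹(0.9) = 1.282, giving δ = 3.242.
(For δ > 0 the lower-tail rejection region contributes negligibly to power, so the one-term inversion is standard.)
δ = d·√n ⇒ n = (δ/d)² = (3.242 / 0.39)² = 69.08.
Rounding up, n = 70.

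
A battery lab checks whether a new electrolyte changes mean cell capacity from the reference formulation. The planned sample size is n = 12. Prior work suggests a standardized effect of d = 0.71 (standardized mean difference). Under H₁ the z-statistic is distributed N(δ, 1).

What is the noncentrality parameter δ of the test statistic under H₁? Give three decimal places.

The noncentrality parameter scales effect size by the design's sample-size factor: δ = d·√n = 0.71 × √12 = 2.4595

δ ≈ 2.460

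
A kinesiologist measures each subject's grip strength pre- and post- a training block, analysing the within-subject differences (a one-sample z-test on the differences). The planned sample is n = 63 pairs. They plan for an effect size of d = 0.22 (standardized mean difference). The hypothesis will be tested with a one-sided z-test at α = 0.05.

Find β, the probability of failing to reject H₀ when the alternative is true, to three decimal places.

β ≈ 0.460

Noncentrality parameter: δ = d·√n = 0.22 × √63 = 1.7462
One-sided α = 0.05 → critical value z_{0.05} = 1.645.
Power = Φ(δ − 1.645) = Φ(0.101) = 0.5404.
Type II error: β = 1 − power = 1 − 0.5404 = 0.4596.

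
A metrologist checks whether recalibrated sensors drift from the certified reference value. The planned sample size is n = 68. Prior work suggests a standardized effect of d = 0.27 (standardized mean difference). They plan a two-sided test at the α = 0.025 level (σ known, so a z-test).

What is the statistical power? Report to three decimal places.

Noncentrality parameter: δ = d·√n = 0.27 × √68 = 2.2265
Critical value for a two-sided test at α = 0.025: z_{α/2} = 2.241.
Power = Φ(δ − 2.241) + Φ(−δ − 2.241) = Φ(-0.015) + Φ(-4.468) = 0.4940 + 0.0000 = 0.4940.

Power ≈ 0.494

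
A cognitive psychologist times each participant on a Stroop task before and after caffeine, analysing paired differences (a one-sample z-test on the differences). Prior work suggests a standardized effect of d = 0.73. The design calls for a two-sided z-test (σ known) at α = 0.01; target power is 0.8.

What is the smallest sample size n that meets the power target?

For power 0.8 need Φ(δ − z_{0.005}) = 0.8, so δ = z_{0.005} + z_{0.20} = 2.576 + 0.842 = 3.417.
(Ignoring the negligible lower-tail rejection probability gives the usual closed-form inversion.)
δ = d·√n ⇒ n = (δ/d)² = (3.417 / 0.73)² = 21.92.
Round up to the next whole unit.

n = 22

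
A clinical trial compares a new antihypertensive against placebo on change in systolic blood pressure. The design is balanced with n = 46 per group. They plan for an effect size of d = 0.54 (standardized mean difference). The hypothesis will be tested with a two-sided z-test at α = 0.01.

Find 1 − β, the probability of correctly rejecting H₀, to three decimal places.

Noncentrality parameter: δ = d·√(n/2) = 0.54 × √(46/2) = 2.5897
Two-sided α = 0.01 → critical value z_{0.005} = 2.576.
Power = Φ(δ − 2.576) + Φ(−δ − 2.576) = Φ(0.014) + Φ(-5.166) = 0.5056 + 0.0000 = 0.5056.

Power ≈ 0.506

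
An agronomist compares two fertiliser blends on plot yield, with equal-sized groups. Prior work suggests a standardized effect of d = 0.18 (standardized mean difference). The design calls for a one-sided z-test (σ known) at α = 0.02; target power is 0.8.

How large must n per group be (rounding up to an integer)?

For power 0.8 need Φ(δ − z_{0.02}) = 0.8, so δ = z_{0.02} + z_{0.20} = 2.054 + 0.842 = 2.895.
δ = d·√(n/2) ⇒ n = 2(δ/d)² = 2 × (2.895 / 0.18)² = 517.48.
Round up to the next whole unit.

n = 518 per group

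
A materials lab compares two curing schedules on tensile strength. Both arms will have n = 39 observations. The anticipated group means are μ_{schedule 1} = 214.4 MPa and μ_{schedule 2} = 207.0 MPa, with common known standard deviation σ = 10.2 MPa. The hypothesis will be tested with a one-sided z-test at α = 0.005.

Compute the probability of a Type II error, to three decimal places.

Standardized effect: d = |μ_{schedule 1} − μ_{schedule 2}| / σ = |214.4 − 207.0| / 10.2 = 0.7255
Noncentrality parameter: δ = d·√(n/2) = 0.7255 × √(39/2) = 3.2037
One-sided α = 0.005 → critical value z_{0.005} = 2.576.
Power = Φ(δ − 2.576) = Φ(0.628) = 0.7349.
Type II error: β = 1 − power = 1 − 0.7349 = 0.2651.

β ≈ 0.265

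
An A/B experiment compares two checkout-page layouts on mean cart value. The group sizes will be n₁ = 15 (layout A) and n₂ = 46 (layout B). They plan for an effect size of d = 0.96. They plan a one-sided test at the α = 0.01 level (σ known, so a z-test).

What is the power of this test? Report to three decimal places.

Power ≈ 0.817

Noncentrality parameter: δ = d / √(1/n₁ + 1/n₂) = 0.96 / √(1/15 + 1/46) = 3.2287
Critical value for a one-sided test at α = 0.01: z_α = 2.326.
Power = Φ(δ − 2.326) = Φ(0.902) = 0.8166.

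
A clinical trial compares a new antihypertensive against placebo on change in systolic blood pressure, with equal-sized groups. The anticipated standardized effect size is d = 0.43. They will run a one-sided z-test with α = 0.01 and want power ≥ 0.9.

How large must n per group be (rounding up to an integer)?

Set Φ(δ − 2.326) = 0.9; then δ − 2.326 = Φ⁻¹(0.9) = 1.282, giving δ = 3.608.
δ = d·√(n/2) ⇒ n = 2(δ/d)² = 2 × (3.608 / 0.43)² = 140.80.
Rounding up, n = 141 per group.

n = 141 per group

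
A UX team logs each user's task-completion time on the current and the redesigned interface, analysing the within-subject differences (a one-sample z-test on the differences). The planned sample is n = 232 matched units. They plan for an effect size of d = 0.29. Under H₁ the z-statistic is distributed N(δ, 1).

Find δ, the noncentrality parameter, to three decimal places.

The noncentrality parameter scales effect size by the design's sample-size factor: δ = d·√n = 0.29 × √232 = 4.4171

δ ≈ 4.417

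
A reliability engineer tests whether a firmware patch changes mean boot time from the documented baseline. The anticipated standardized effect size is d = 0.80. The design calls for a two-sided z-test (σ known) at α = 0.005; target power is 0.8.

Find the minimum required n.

For power 0.8 need Φ(δ − z_{0.0025}) = 0.8, so δ = z_{0.0025} + z_{0.20} = 2.807 + 0.842 = 3.649.
(For δ > 0 the lower-tail rejection region contributes negligibly to power, so the one-term inversion is standard.)
δ = d·√n ⇒ n = (δ/d)² = (3.649 / 0.80)² = 20.80.
Round up to the next whole unit.

n = 21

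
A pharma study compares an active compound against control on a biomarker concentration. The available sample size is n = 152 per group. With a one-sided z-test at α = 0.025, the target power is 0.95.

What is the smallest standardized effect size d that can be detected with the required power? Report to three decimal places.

Need Φ(δ − 1.960) = 0.95, so δ = 1.960 + 1.645 = 3.605.
δ = d·√(n/2) ⇒ d = δ/√(n/2) = 3.605/√(152/2) = 0.4135.

d ≈ 0.414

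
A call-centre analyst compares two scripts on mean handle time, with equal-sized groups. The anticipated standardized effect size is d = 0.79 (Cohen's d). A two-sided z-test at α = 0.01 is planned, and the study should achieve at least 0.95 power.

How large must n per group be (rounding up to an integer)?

Set Φ(δ − 2.576) = 0.95; then δ − 2.576 = Φ⁻¹(0.95) = 1.645, giving δ = 4.221.
(The Φ(−δ − z_{α/2}) term is vanishingly small for δ > 0 and is dropped in the standard sample-size formula.)
δ = d·√(n/2) ⇒ n = 2(δ/d)² = 2 × (4.221 / 0.79)² = 57.09.
Rounding up, n = 58 per group.

n = 58 per group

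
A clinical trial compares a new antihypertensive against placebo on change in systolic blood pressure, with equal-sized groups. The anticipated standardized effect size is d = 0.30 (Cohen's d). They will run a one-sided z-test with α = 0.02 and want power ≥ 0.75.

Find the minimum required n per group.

n = 166 per group

For power 0.75 need Φ(δ − z_{0.02}) = 0.75, so δ = z_{0.02} + z_{0.25} = 2.054 + 0.674 = 2.728.
δ = d·√(n/2) ⇒ n = 2(δ/d)² = 2 × (2.728 / 0.30)² = 165.41.
Rounding up, n = 166 per group.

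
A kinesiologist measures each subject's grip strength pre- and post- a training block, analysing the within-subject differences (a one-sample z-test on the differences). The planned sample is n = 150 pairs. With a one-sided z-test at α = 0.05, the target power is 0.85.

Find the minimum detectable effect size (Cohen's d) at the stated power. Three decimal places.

Required noncentrality: δ = z_{0.05} + z_{0.15} = 1.645 + 1.036 = 2.681.
δ = d·√n ⇒ d = δ/√n = 2.681/√150 = 0.2189.

d ≈ 0.219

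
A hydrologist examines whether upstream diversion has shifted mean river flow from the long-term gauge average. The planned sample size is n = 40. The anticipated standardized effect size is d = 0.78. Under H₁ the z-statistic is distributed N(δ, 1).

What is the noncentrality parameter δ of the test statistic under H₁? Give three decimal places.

δ ≈ 4.933

The noncentrality parameter scales effect size by the design's sample-size factor: δ = d·√n = 0.78 × √40 = 4.9332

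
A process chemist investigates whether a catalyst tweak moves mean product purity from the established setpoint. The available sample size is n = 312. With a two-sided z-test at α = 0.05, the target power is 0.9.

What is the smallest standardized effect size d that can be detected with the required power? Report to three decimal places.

d ≈ 0.184

Required noncentrality: δ = z_{0.025} + z_{0.10} = 1.960 + 1.282 = 3.242.
(The second rejection-region term Φ(−δ − z_{α/2}) is negligible and dropped.)
δ = d·√n ⇒ d = δ/√n = 3.242/√312 = 0.1835.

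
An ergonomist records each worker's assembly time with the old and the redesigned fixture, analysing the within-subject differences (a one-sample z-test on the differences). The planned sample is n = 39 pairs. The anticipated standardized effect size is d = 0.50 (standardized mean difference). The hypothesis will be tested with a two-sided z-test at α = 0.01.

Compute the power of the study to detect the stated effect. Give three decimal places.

Noncentrality parameter: δ = d·√n = 0.50 × √39 = 3.1225
Critical value for a two-sided test at α = 0.01: z_{α/2} = 2.576.
Power = Φ(δ − 2.576) + Φ(−δ − 2.576) = Φ(0.547) + Φ(-5.698) = 0.7077 + 0.0000 = 0.7077.

Power ≈ 0.708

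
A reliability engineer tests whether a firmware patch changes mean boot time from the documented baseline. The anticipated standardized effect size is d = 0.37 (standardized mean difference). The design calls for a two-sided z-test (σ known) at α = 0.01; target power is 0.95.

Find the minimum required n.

n = 131

Set Φ(δ − 2.576) = 0.95; then δ − 2.576 = Φ⁻¹(0.95) = 1.645, giving δ = 4.221.
(Ignoring the negligible lower-tail rejection probability gives the usual closed-form inversion.)
δ = d·√n ⇒ n = (δ/d)² = (4.221 / 0.37)² = 130.13.
Rounding up, n = 131.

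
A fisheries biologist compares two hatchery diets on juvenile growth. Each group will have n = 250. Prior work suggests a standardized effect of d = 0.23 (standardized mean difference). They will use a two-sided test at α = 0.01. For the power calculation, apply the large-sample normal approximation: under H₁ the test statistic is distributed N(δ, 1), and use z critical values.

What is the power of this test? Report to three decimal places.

Power ≈ 0.498

Noncentrality parameter: δ = d·√(n/2) = 0.23 × √(250/2) = 2.5715
Two-sided α = 0.01 → critical value z_{0.005} = 2.576.
Power = Φ(δ − 2.576) + Φ(−δ − 2.576) = Φ(-0.004) + Φ(-5.147) = 0.4983 + 0.0000 = 0.4983.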